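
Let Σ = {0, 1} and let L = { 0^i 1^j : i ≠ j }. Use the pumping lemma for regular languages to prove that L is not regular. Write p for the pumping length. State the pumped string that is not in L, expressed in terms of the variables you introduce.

Assume L is regular. Let p be the pumping length given by the pumping lemma.
Choose w = 0^p 1^{p+p!}. Since p ≠ p+p!, w ∈ L; and |w| ≥ p.
By the pumping lemma, w = xyz with |xy| ≤ p and y is nonempty.
Since the first p symbols of w are all 0's and |xy| ≤ p, y lies entirely in the leading 0-block: y = 0^k for some k with 1 ≤ k ≤ p.
Since 1 ≤ k ≤ p, k divides p!; set t = 1 + p!/k. Then xy^t z has p + (p!/k)·k = p + p! copies of 0. Now the 0-count equals the 1-count, so i ≠ j fails. So xy^t z = 0^{p+p!} 1^{p+p!} ∉ L.
Contradiction. Therefore L is not regular.

0^{p+p!} 1^{p+p!}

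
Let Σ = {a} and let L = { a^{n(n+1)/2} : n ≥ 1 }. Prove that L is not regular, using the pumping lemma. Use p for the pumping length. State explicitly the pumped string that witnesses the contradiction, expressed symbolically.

a^{p(p+1)/2+k}

Toward a contradiction, assume L is regular with pumping length p.
Take w = a^{p(p+1)/2} ∈ L with |w| = p(p+1)/2 ≥ p.
The pumping lemma gives a decomposition w = xyz where |xy| ≤ p and |y| ≥ 1.
Then y = a^k for some k with 1 ≤ k ≤ p.
Pump with i = 2: xy^2z = a^{p(p+1)/2+k}. Since 1 ≤ k ≤ p, p(p+1)/2 < p(p+1)/2+k ≤ p(p+1)/2+p < (p+1)(p+2)/2, so p(p+1)/2+k is strictly between consecutive triangular numbers. So xy^2z ∉ L.
Contradiction. Therefore L is not regular.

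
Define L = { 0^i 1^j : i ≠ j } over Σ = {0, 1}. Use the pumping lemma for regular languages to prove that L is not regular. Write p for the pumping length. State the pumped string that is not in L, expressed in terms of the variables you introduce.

Assume L is regular; let p be its pumping constant.
Choose w = 0^p 1^{p+p!}. Since p ≠ p+p!, w ∈ L; and |w| ≥ p.
By the pumping lemma, w = xyz with |xy| ≤ p and |y| ≥ 1.
Since the first p symbols of w are all 0's and |xy| ≤ p, y lies entirely in the leading 0-block: y = 0^k for some k with 1 ≤ k ≤ p.
Since 1 ≤ k ≤ p, k divides p!; set t = 1 + p!/k. Then xy^t z has p + (p!/k)·k = p + p! copies of 0. Now the 0-count equals the 1-count, so i ≠ j fails. So xy^t z = 0^{p+p!} 1^{p+p!} ∉ L.
This contradicts the pumping lemma, so L is not regular.

0^{p+p!} 1^{p+p!}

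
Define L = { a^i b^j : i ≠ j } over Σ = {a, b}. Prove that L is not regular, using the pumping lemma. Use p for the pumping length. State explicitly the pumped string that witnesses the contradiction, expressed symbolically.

Assume L is regular; let p be its pumping constant.
Choose w = a^p b^{p+p!}. Since p ≠ p+p!, w ∈ L; and |w| ≥ p.
By the pumping lemma, w = xyz with |xy| ≤ p and |y| ≥ 1.
Because |xy| ≤ p and w begins with p copies of a, we have y = a^k with 1 ≤ k ≤ p.
Since 1 ≤ k ≤ p, k divides p!; set t = 1 + p!/k. Then xy^t z has p + (p!/k)·k = p + p! copies of a. Now the a-count equals the b-count, so i ≠ j fails. So xy^t z = a^{p+p!} b^{p+p!} ∉ L.
Contradiction. Therefore L is not regular.

a^{p+p!} b^{p+p!}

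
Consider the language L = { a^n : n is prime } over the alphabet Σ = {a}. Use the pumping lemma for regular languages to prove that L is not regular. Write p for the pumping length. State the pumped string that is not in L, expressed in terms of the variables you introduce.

Suppose for contradiction that L is regular, and let p be the pumping length.
Let q be a prime with q ≥ p+2 (infinitely many primes exist), and take w = a^q ∈ L with |w| = q ≥ p.
By the pumping lemma, w = xyz with |xy| ≤ p and |y| > 0.
Then y = a^k for some k with 1 ≤ k ≤ p.
Since 1 ≤ k ≤ p, |xz| = q-k. Pump with i = q+1: |xy^{q+1}z| = (q-k)+(q+1)k = q+qk = q(1+k), which is composite (both factors ≥ 2). So xy^{q+1}z = a^{q(1+k)} ∉ L.
This is a contradiction; hence L is not regular.

a^{q(1+k)}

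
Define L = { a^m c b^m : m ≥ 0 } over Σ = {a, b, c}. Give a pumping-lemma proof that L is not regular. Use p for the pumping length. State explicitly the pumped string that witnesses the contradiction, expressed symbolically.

a^{p+k} c b^p

Toward a contradiction, assume L is regular with pumping length p.
Take w = a^p c b^p ∈ L with |w| = 2p+1 ≥ p.
By the pumping lemma, w = xyz with |xy| ≤ p and |y| ≥ 1.
Since the first p symbols of w are all a's and |xy| ≤ p, y lies entirely in the leading a-block: y = a^k for some k with 1 ≤ k ≤ p.
Pump with i = 2: xy^2z = a^{p+k} c b^p, which would require p+k = p. But k ≥ 1, so xy^2z ∉ L.
Contradiction. Therefore L is not regular.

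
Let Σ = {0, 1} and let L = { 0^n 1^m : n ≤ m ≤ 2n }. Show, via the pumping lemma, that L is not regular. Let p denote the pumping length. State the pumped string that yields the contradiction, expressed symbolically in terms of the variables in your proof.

0^{p+k} 1^p

Assume L is regular. Let p be the pumping length given by the pumping lemma.
Take w = 0^p 1^p ∈ L (since p ≤ p ≤ 2p), with |w| = 2p ≥ p.
By the pumping lemma, w = xyz with |xy| ≤ p and |y| > 0.
Since the first p symbols of w are all 0's and |xy| ≤ p, y lies entirely in the leading 0-block: y = 0^k for some k with 1 ≤ k ≤ p.
Pump with i = 2: xy^2z = 0^{p+k} 1^p. Now n = p+k > p = m, so the condition n ≤ m fails. Thus xy^2z ∉ L.
This contradicts the pumping lemma, so L is not regular.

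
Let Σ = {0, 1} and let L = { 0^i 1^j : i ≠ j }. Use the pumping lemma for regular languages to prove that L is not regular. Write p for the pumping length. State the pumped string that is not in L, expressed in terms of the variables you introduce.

0^{p+p!} 1^{p+p!}

Suppose for contradiction that L is regular, and let p be the pumping length.
Choose w = 0^p 1^{p+p!}. Since p ≠ p+p!, w ∈ L; and |w| ≥ p.
The pumping lemma gives a decomposition w = xyz where |xy| ≤ p and |y| > 0.
Since the first p symbols of w are all 0's and |xy| ≤ p, y lies entirely in the leading 0-block: y = 0^k for some k with 1 ≤ k ≤ p.
Since 1 ≤ k ≤ p, k divides p!; set t = 1 + p!/k. Then xy^t z has p + (p!/k)·k = p + p! copies of 0. Now the 0-count equals the 1-count, so i ≠ j fails. So xy^t z = 0^{p+p!} 1^{p+p!} ∉ L.
This is a contradiction; hence L is not regular.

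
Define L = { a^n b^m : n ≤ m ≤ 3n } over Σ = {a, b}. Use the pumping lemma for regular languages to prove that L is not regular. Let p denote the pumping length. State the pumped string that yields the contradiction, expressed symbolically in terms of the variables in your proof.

Assume L is regular. Let p be the pumping length given by the pumping lemma.
Take w = a^p b^p ∈ L (since p ≤ p ≤ 3p), with |w| = 2p ≥ p.
Write w = xyz as guaranteed by the lemma, with |xy| ≤ p and |y| > 0.
The first p characters of w are a's, so xy (and hence y) consists only of a's. Write y = a^k, 1 ≤ k ≤ p.
Pump with i = 2: xy^2z = a^{p+k} b^p. Now n = p+k > p = m, so the condition n ≤ m fails. Thus xy^2z ∉ L.
Contradiction. Therefore L is not regular.

a^{p+k} b^p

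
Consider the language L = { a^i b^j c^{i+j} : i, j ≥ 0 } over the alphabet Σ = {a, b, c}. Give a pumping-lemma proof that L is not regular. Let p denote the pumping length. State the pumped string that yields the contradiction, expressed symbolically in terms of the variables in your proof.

a^{p+k} b^p c^{2p}

Assume L is regular. Let p be the pumping length given by the pumping lemma.
Take w = a^p b^p c^{2p} ∈ L (with i=j=p, i+j=2p), |w| = 4p ≥ p.
By the pumping lemma, w = xyz with |xy| ≤ p and |y| > 0.
The first p characters of w are a's, so xy (and hence y) consists only of a's. Write y = a^k, 1 ≤ k ≤ p.
Consider xy^2z = a^{p+k} b^p c^{2p}. Now the a- and b-counts sum to 2p+k, but the c-count is 2p ≠ 2p+k. So xy^2z ∉ L.
Contradiction. Therefore L is not regular.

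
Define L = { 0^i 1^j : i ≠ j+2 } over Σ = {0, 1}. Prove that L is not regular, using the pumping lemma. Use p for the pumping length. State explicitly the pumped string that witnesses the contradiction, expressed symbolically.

0^{p+p!} 1^{p+p!-2}

Suppose for contradiction that L is regular, and let p be the pumping length.
Choose w = 0^p 1^{p+p!-2}. Since p ≠ (p+p!-2)+2 = p+p!, w ∈ L; and |w| ≥ p.
By the pumping lemma, w = xyz with |xy| ≤ p and |y| ≥ 1.
The first p characters of w are 0's, so xy (and hence y) consists only of 0's. Write y = 0^k, 1 ≤ k ≤ p.
Since 1 ≤ k ≤ p, k divides p!; set t = 1 + p!/k. Then xy^t z has p + (p!/k)·k = p + p! copies of 0. Now the 0-count is p+p! and (1-count)+2 = (p+p!-2)+2 = p+p!, so i ≠ j+2 fails. So xy^t z = 0^{p+p!} 1^{p+p!-2} ∉ L.
This is a contradiction; hence L is not regular.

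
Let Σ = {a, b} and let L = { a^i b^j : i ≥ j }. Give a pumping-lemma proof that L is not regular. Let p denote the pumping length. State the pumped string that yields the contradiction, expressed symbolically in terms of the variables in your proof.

Assume L is regular; let p be its pumping constant.
Choose w = a^p b^p ∈ L, with |w| = 2p ≥ p.
By the pumping lemma, w = xyz with |xy| ≤ p and |y| ≥ 1.
Since the first p symbols of w are all a's and |xy| ≤ p, y lies entirely in the leading a-block: y = a^k for some k with 1 ≤ k ≤ p.
Consider xy^0z = xz = a^{p-k} b^p. Since k ≥ 1, the a-count p-k is less than p, so i ≥ j fails; thus xz ∉ L.
This contradicts the pumping lemma, so L is not regular.

a^{p-k} b^p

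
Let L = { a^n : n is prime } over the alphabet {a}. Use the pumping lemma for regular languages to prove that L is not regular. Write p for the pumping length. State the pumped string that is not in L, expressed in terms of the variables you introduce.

Assume L is regular; let p be its pumping constant.
Let q be a prime with q ≥ p+2 (infinitely many primes exist), and take w = a^q ∈ L with |w| = q ≥ p.
Write w = xyz as guaranteed by the lemma, with |xy| ≤ p and y is nonempty.
Then y = a^k for some k with 1 ≤ k ≤ p.
Since 1 ≤ k ≤ p, |xz| = q-k. Pump with i = q+1: |xy^{q+1}z| = (q-k)+(q+1)k = q+qk = q(1+k), which is composite (both factors ≥ 2). So xy^{q+1}z = a^{q(1+k)} ∉ L.
This is a contradiction; hence L is not regular.

a^{q(1+k)}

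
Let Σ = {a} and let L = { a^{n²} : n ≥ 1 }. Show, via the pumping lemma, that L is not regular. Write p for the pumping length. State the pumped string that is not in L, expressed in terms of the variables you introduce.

a^{p²+k}

Assume L is regular. Let p be the pumping length given by the pumping lemma.
Take w = a^{p²} ∈ L with |w| = p² ≥ p.
The pumping lemma gives a decomposition w = xyz where |xy| ≤ p and |y| ≥ 1.
Then y = a^k for some k with 1 ≤ k ≤ p.
Pump with i = 2: xy^2z = a^{p²+k}. Since 1 ≤ k ≤ p, p² < p²+k ≤ p²+p < (p+1)², so p²+k lies strictly between consecutive squares and is not a perfect square. So xy^2z ∉ L.
Contradiction. Therefore L is not regular.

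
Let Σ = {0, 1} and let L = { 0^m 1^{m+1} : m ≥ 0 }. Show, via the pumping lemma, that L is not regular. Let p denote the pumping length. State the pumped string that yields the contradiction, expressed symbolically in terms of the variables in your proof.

Assume L is regular; let p be its pumping constant.
Choose w = 0^p 1^{p+1}, which is in L with |w| = 2p+1 ≥ p.
Write w = xyz as guaranteed by the lemma, with |xy| ≤ p and y is nonempty.
Since the first p symbols of w are all 0's and |xy| ≤ p, y lies entirely in the leading 0-block: y = 0^k for some k with 1 ≤ k ≤ p.
Pump with i = 2: xy^2z = 0^{p+k} 1^{p+1}. For this to lie in L we would need p+1 = (p+k)+1, which forces k = 0. But k ≥ 1, so xy^2z ∉ L.
Contradiction. Therefore L is not regular.

0^{p+k} 1^{p+1}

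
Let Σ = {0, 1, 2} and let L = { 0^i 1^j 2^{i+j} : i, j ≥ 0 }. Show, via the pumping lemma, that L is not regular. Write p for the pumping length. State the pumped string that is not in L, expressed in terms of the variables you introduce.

Suppose for contradiction that L is regular, and let p be the pumping length.
Take w = 0^p 1^p 2^{2p} ∈ L (with i=j=p, i+j=2p), |w| = 4p ≥ p.
The pumping lemma gives a decomposition w = xyz where |xy| ≤ p and |y| ≥ 1.
The first p characters of w are 0's, so xy (and hence y) consists only of 0's. Write y = 0^k, 1 ≤ k ≤ p.
Consider xy^2z = 0^{p+k} 1^p 2^{2p}. Now the 0- and 1-counts sum to 2p+k, but the 2-count is 2p ≠ 2p+k. So xy^2z ∉ L.
Contradiction. Therefore L is not regular.

0^{p+k} 1^p 2^{2p}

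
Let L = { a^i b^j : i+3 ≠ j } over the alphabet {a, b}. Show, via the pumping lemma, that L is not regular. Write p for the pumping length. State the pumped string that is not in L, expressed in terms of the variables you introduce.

Assume L is regular. Let p be the pumping length given by the pumping lemma.
Choose w = a^p b^{p+p!+3}. Since p ≠ (p+p!+3)-3 = p+p!, w ∈ L; and |w| ≥ p.
The pumping lemma gives a decomposition w = xyz where |xy| ≤ p and |y| > 0.
The first p characters of w are a's, so xy (and hence y) consists only of a's. Write y = a^k, 1 ≤ k ≤ p.
Since 1 ≤ k ≤ p, k divides p!; set t = 1 + p!/k. Then xy^t z has p + (p!/k)·k = p + p! copies of a. Now the a-count is p+p! and (b-count)-3 = (p+p!+3)-3 = p+p!, so i+3 ≠ j fails. So xy^t z = a^{p+p!} b^{p+p!+3} ∉ L.
Contradiction. Therefore L is not regular.

a^{p+p!} b^{p+p!+3}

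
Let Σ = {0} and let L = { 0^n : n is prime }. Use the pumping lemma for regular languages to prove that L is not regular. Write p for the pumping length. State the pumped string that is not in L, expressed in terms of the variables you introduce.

0^{q(1+k)}

Assume L is regular. Let p be the pumping length given by the pumping lemma.
Let q be a prime with q ≥ p+2 (infinitely many primes exist), and take w = 0^q ∈ L with |w| = q ≥ p.
The pumping lemma gives a decomposition w = xyz where |xy| ≤ p and y is nonempty.
Then y = 0^k for some k with 1 ≤ k ≤ p.
Since 1 ≤ k ≤ p, |xz| = q-k. Pump with i = q+1: |xy^{q+1}z| = (q-k)+(q+1)k = q+qk = q(1+k), which is composite (both factors ≥ 2). So xy^{q+1}z = 0^{q(1+k)} ∉ L.
This contradicts the pumping lemma, so L is not regular.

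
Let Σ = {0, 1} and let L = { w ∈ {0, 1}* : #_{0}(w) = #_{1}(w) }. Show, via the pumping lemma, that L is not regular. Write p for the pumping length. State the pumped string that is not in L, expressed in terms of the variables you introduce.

Toward a contradiction, assume L is regular with pumping length p.
Choose w = 0^p 1^p ∈ L with |w| = 2p ≥ p.
The pumping lemma gives a decomposition w = xyz where |xy| ≤ p and |y| ≥ 1.
Because |xy| ≤ p and w begins with p copies of 0, we have y = 0^k with 1 ≤ k ≤ p.
Pump with i = 2: xy^2z = 0^{p+k} 1^p has p+k occurrences of 0 but only p of 1. Since k ≥ 1 the counts differ, so xy^2z ∉ L.
This is a contradiction; hence L is not regular.

0^{p+k} 1^p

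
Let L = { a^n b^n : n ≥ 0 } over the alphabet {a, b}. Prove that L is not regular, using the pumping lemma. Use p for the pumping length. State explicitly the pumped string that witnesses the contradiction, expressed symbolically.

a^{p+k} b^p

Suppose for contradiction that L is regular, and let p be the pumping length.
Take w = a^p b^p. Then w ∈ L and |w| = 2p ≥ p.
By the pumping lemma, w = xyz with |xy| ≤ p and |y| > 0.
The first p characters of w are a's, so xy (and hence y) consists only of a's. Write y = a^k, 1 ≤ k ≤ p.
Pump with i = 2: xy^2z = a^{p+k} b^p. For this to lie in L we would need p = p+k, which forces k = 0. But k ≥ 1, so xy^2z ∉ L.
Contradiction. Therefore L is not regular.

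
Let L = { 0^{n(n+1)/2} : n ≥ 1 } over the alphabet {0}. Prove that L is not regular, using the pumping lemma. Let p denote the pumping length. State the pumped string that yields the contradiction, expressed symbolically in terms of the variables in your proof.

0^{p(p+1)/2+k}

Suppose for contradiction that L is regular, and let p be the pumping length.
Take w = 0^{p(p+1)/2} ∈ L with |w| = p(p+1)/2 ≥ p.
Write w = xyz as guaranteed by the lemma, with |xy| ≤ p and |y| ≥ 1.
Then y = 0^k for some k with 1 ≤ k ≤ p.
Pump with i = 2: xy^2z = 0^{p(p+1)/2+k}. Since 1 ≤ k ≤ p, p(p+1)/2 < p(p+1)/2+k ≤ p(p+1)/2+p < (p+1)(p+2)/2, so p(p+1)/2+k is strictly between consecutive triangular numbers. So xy^2z ∉ L.
Contradiction. Therefore L is not regular.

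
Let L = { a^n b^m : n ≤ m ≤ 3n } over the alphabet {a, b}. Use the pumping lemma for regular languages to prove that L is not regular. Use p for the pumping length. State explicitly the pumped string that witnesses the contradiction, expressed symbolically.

a^{p+k} b^p

Assume L is regular. Let p be the pumping length given by the pumping lemma.
Take w = a^p b^p ∈ L (since p ≤ p ≤ 3p), with |w| = 2p ≥ p.
Write w = xyz as guaranteed by the lemma, with |xy| ≤ p and |y| > 0.
Since the first p symbols of w are all a's and |xy| ≤ p, y lies entirely in the leading a-block: y = a^k for some k with 1 ≤ k ≤ p.
Pump with i = 2: xy^2z = a^{p+k} b^p. Now n = p+k > p = m, so the condition n ≤ m fails. Thus xy^2z ∉ L.
This is a contradiction; hence L is not regular.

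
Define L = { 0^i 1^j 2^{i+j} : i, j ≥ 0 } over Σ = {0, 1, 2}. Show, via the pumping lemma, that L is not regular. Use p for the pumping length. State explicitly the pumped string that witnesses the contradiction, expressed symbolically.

0^{p+k} 1^p 2^{2p}

Assume L is regular. Let p be the pumping length given by the pumping lemma.
Take w = 0^p 1^p 2^{2p} ∈ L (with i=j=p, i+j=2p), |w| = 4p ≥ p.
Write w = xyz as guaranteed by the lemma, with |xy| ≤ p and |y| ≥ 1.
The first p characters of w are 0's, so xy (and hence y) consists only of 0's. Write y = 0^k, 1 ≤ k ≤ p.
Consider xy^2z = 0^{p+k} 1^p 2^{2p}. Now the 0- and 1-counts sum to 2p+k, but the 2-count is 2p ≠ 2p+k. So xy^2z ∉ L.
This is a contradiction; hence L is not regular.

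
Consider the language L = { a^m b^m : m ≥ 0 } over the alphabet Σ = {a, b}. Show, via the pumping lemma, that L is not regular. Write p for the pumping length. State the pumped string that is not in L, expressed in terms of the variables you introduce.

a^{p+k} b^p

Toward a contradiction, assume L is regular with pumping length p.
Take w = a^p b^p. Then w ∈ L and |w| = 2p ≥ p.
By the pumping lemma, w = xyz with |xy| ≤ p and |y| > 0.
The first p characters of w are a's, so xy (and hence y) consists only of a's. Write y = a^k, 1 ≤ k ≤ p.
Pump with i = 2: xy^2z = a^{p+k} b^p. For this to lie in L we would need p = p+k, which forces k = 0. But k ≥ 1, so xy^2z ∉ L.
This contradicts the pumping lemma, so L is not regular.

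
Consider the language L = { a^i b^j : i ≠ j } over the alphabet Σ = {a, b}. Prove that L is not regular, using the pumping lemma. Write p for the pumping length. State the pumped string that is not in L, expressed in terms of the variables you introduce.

Assume L is regular. Let p be the pumping length given by the pumping lemma.
Choose w = a^p b^{p+p!}. Since p ≠ p+p!, w ∈ L; and |w| ≥ p.
The pumping lemma gives a decomposition w = xyz where |xy| ≤ p and |y| > 0.
Because |xy| ≤ p and w begins with p copies of a, we have y = a^k with 1 ≤ k ≤ p.
Since 1 ≤ k ≤ p, k divides p!; set t = 1 + p!/k. Then xy^t z has p + (p!/k)·k = p + p! copies of a. Now the a-count equals the b-count, so i ≠ j fails. So xy^t z = a^{p+p!} b^{p+p!} ∉ L.
Contradiction. Therefore L is not regular.

a^{p+p!} b^{p+p!}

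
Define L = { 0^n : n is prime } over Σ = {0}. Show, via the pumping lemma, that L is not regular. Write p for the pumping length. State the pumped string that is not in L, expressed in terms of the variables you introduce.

Assume L is regular; let p be its pumping constant.
Let q be a prime with q ≥ p+2 (infinitely many primes exist), and take w = 0^q ∈ L with |w| = q ≥ p.
The pumping lemma gives a decomposition w = xyz where |xy| ≤ p and y is nonempty.
Then y = 0^k for some k with 1 ≤ k ≤ p.
Since 1 ≤ k ≤ p, |xz| = q-k. Pump with i = q+1: |xy^{q+1}z| = (q-k)+(q+1)k = q+qk = q(1+k), which is composite (both factors ≥ 2). So xy^{q+1}z = 0^{q(1+k)} ∉ L.
Contradiction. Therefore L is not regular.

0^{q(1+k)}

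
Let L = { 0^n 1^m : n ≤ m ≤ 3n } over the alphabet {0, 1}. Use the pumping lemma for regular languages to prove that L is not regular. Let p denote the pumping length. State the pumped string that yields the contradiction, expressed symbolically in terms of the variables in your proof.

0^{p+k} 1^p

Toward a contradiction, assume L is regular with pumping length p.
Take w = 0^p 1^p ∈ L (since p ≤ p ≤ 3p), with |w| = 2p ≥ p.
The pumping lemma gives a decomposition w = xyz where |xy| ≤ p and |y| > 0.
Since the first p symbols of w are all 0's and |xy| ≤ p, y lies entirely in the leading 0-block: y = 0^k for some k with 1 ≤ k ≤ p.
Pump with i = 2: xy^2z = 0^{p+k} 1^p. Now n = p+k > p = m, so the condition n ≤ m fails. Thus xy^2z ∉ L.
This contradicts the pumping lemma, so L is not regular.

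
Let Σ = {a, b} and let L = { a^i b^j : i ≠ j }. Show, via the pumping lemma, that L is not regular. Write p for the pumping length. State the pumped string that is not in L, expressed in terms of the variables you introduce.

Toward a contradiction, assume L is regular with pumping length p.
Choose w = a^p b^{p+p!}. Since p ≠ p+p!, w ∈ L; and |w| ≥ p.
The pumping lemma gives a decomposition w = xyz where |xy| ≤ p and |y| ≥ 1.
Since the first p symbols of w are all a's and |xy| ≤ p, y lies entirely in the leading a-block: y = a^k for some k with 1 ≤ k ≤ p.
Since 1 ≤ k ≤ p, k divides p!; set t = 1 + p!/k. Then xy^t z has p + (p!/k)·k = p + p! copies of a. Now the a-count equals the b-count, so i ≠ j fails. So xy^t z = a^{p+p!} b^{p+p!} ∉ L.
This contradicts the pumping lemma, so L is not regular.

a^{p+p!} b^{p+p!}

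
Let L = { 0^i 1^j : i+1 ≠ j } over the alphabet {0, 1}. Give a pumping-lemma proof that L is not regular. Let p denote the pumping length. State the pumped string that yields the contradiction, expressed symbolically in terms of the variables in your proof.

Assume L is regular. Let p be the pumping length given by the pumping lemma.
Choose w = 0^p 1^{p+p!+1}. Since p ≠ (p+p!+1)-1 = p+p!, w ∈ L; and |w| ≥ p.
The pumping lemma gives a decomposition w = xyz where |xy| ≤ p and |y| > 0.
Because |xy| ≤ p and w begins with p copies of 0, we have y = 0^k with 1 ≤ k ≤ p.
Since 1 ≤ k ≤ p, k divides p!; set t = 1 + p!/k. Then xy^t z has p + (p!/k)·k = p + p! copies of 0. Now the 0-count is p+p! and (1-count)-1 = (p+p!+1)-1 = p+p!, so i+1 ≠ j fails. So xy^t z = 0^{p+p!} 1^{p+p!+1} ∉ L.
This is a contradiction; hence L is not regular.

0^{p+p!} 1^{p+p!+1}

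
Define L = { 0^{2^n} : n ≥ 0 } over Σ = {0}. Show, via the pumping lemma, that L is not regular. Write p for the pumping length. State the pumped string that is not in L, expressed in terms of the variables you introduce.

0^{2^p+k}

Suppose for contradiction that L is regular, and let p be the pumping length.
Take w = 0^{2^p} ∈ L with |w| = 2^p ≥ p.
Write w = xyz as guaranteed by the lemma, with |xy| ≤ p and y is nonempty.
Then y = 0^k for some k with 1 ≤ k ≤ p.
Pump with i = 2: xy^2z = 0^{2^p+k}. Since 1 ≤ k ≤ p < 2^p, we have 2^p < 2^p+k < 2^{p+1}, so 2^p+k is not a power of 2. So xy^2z ∉ L.
Contradiction. Therefore L is not regular.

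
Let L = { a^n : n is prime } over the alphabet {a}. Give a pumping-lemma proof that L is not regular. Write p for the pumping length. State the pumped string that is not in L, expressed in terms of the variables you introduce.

a^{q(1+k)}

Assume L is regular. Let p be the pumping length given by the pumping lemma.
Let q be a prime with q ≥ p+2 (infinitely many primes exist), and take w = a^q ∈ L with |w| = q ≥ p.
By the pumping lemma, w = xyz with |xy| ≤ p and |y| ≥ 1.
Then y = a^k for some k with 1 ≤ k ≤ p.
Since 1 ≤ k ≤ p, |xz| = q-k. Pump with i = q+1: |xy^{q+1}z| = (q-k)+(q+1)k = q+qk = q(1+k), which is composite (both factors ≥ 2). So xy^{q+1}z = a^{q(1+k)} ∉ L.
This contradicts the pumping lemma, so L is not regular.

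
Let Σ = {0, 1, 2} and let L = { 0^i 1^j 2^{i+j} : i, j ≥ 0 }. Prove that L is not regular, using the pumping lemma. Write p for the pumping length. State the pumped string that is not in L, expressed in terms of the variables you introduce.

0^{p+k} 1^p 2^{2p}

Assume L is regular; let p be its pumping constant.
Take w = 0^p 1^p 2^{2p} ∈ L (with i=j=p, i+j=2p), |w| = 4p ≥ p.
By the pumping lemma, w = xyz with |xy| ≤ p and y is nonempty.
Since the first p symbols of w are all 0's and |xy| ≤ p, y lies entirely in the leading 0-block: y = 0^k for some k with 1 ≤ k ≤ p.
Consider xy^2z = 0^{p+k} 1^p 2^{2p}. Now the 0- and 1-counts sum to 2p+k, but the 2-count is 2p ≠ 2p+k. So xy^2z ∉ L.
This contradicts the pumping lemma, so L is not regular.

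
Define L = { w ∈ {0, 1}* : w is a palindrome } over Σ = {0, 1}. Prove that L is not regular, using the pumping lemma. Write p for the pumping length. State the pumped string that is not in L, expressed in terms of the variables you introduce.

Assume L is regular; let p be its pumping constant.
Take w = 0^p 1 0^p, a palindrome of length 2p+1 ≥ p.
By the pumping lemma, w = xyz with |xy| ≤ p and |y| ≥ 1.
Since the first p symbols of w are all 0's and |xy| ≤ p, y lies entirely in the leading 0-block: y = 0^k for some k with 1 ≤ k ≤ p.
Pump with i = 2: xy^2z = 0^{p+k} 1 0^p. Its reverse is 0^p 1 0^{p+k}, which differs from xy^2z since k ≥ 1. So xy^2z is not a palindrome and xy^2z ∉ L.
This contradicts the pumping lemma, so L is not regular.

0^{p+k} 1 0^p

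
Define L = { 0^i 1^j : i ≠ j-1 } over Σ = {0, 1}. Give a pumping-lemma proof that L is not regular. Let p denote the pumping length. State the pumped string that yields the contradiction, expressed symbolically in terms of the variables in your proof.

0^{p+p!} 1^{p+p!+1}

Suppose for contradiction that L is regular, and let p be the pumping length.
Choose w = 0^p 1^{p+p!+1}. Since p ≠ (p+p!+1)-1 = p+p!, w ∈ L; and |w| ≥ p.
Write w = xyz as guaranteed by the lemma, with |xy| ≤ p and y is nonempty.
Because |xy| ≤ p and w begins with p copies of 0, we have y = 0^k with 1 ≤ k ≤ p.
Since 1 ≤ k ≤ p, k divides p!; set t = 1 + p!/k. Then xy^t z has p + (p!/k)·k = p + p! copies of 0. Now the 0-count is p+p! and (1-count)-1 = (p+p!+1)-1 = p+p!, so i ≠ j-1 fails. So xy^t z = 0^{p+p!} 1^{p+p!+1} ∉ L.
This is a contradiction; hence L is not regular.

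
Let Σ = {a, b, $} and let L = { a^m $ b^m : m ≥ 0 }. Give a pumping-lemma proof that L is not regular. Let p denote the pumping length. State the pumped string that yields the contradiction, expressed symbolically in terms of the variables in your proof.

Toward a contradiction, assume L is regular with pumping length p.
Take w = a^p $ b^p ∈ L with |w| = 2p+1 ≥ p.
The pumping lemma gives a decomposition w = xyz where |xy| ≤ p and |y| ≥ 1.
The first p characters of w are a's, so xy (and hence y) consists only of a's. Write y = a^k, 1 ≤ k ≤ p.
Pump with i = 2: xy^2z = a^{p+k} $ b^p, which would require p+k = p. But k ≥ 1, so xy^2z ∉ L.
This contradicts the pumping lemma, so L is not regular.

a^{p+k} $ b^p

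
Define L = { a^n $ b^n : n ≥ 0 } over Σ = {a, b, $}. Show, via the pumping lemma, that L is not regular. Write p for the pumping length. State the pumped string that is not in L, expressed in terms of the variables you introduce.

a^{p+k} $ b^p

Suppose for contradiction that L is regular, and let p be the pumping length.
Take w = a^p $ b^p ∈ L with |w| = 2p+1 ≥ p.
The pumping lemma gives a decomposition w = xyz where |xy| ≤ p and |y| > 0.
Since the first p symbols of w are all a's and |xy| ≤ p, y lies entirely in the leading a-block: y = a^k for some k with 1 ≤ k ≤ p.
Pump with i = 2: xy^2z = a^{p+k} $ b^p, which would require p+k = p. But k ≥ 1, so xy^2z ∉ L.
Contradiction. Therefore L is not regular.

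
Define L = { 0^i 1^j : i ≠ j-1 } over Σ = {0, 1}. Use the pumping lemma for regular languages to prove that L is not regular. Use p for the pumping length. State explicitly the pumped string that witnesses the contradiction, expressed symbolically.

0^{p+p!} 1^{p+p!+1}

Assume L is regular. Let p be the pumping length given by the pumping lemma.
Choose w = 0^p 1^{p+p!+1}. Since p ≠ (p+p!+1)-1 = p+p!, w ∈ L; and |w| ≥ p.
By the pumping lemma, w = xyz with |xy| ≤ p and |y| > 0.
The first p characters of w are 0's, so xy (and hence y) consists only of 0's. Write y = 0^k, 1 ≤ k ≤ p.
Since 1 ≤ k ≤ p, k divides p!; set t = 1 + p!/k. Then xy^t z has p + (p!/k)·k = p + p! copies of 0. Now the 0-count is p+p! and (1-count)-1 = (p+p!+1)-1 = p+p!, so i ≠ j-1 fails. So xy^t z = 0^{p+p!} 1^{p+p!+1} ∉ L.
This contradicts the pumping lemma, so L is not regular.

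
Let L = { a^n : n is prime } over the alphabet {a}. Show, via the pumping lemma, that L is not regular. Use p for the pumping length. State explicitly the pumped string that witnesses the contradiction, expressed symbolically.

Suppose for contradiction that L is regular, and let p be the pumping length.
Let q be a prime with q ≥ p+2 (infinitely many primes exist), and take w = a^q ∈ L with |w| = q ≥ p.
The pumping lemma gives a decomposition w = xyz where |xy| ≤ p and |y| > 0.
Then y = a^k for some k with 1 ≤ k ≤ p.
Since 1 ≤ k ≤ p, |xz| = q-k. Pump with i = q+1: |xy^{q+1}z| = (q-k)+(q+1)k = q+qk = q(1+k), which is composite (both factors ≥ 2). So xy^{q+1}z = a^{q(1+k)} ∉ L.
Contradiction. Therefore L is not regular.

a^{q(1+k)}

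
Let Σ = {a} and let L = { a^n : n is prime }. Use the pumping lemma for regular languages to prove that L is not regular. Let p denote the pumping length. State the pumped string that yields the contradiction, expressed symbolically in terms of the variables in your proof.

a^{q(1+k)}

Assume L is regular; let p be its pumping constant.
Let q be a prime with q ≥ p+2 (infinitely many primes exist), and take w = a^q ∈ L with |w| = q ≥ p.
By the pumping lemma, w = xyz with |xy| ≤ p and |y| > 0.
Then y = a^k for some k with 1 ≤ k ≤ p.
Since 1 ≤ k ≤ p, |xz| = q-k. Pump with i = q+1: |xy^{q+1}z| = (q-k)+(q+1)k = q+qk = q(1+k), which is composite (both factors ≥ 2). So xy^{q+1}z = a^{q(1+k)} ∉ L.
This contradicts the pumping lemma, so L is not regular.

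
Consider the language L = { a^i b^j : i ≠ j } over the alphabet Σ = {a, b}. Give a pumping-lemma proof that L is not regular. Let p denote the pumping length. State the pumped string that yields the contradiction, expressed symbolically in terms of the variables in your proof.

a^{p+p!} b^{p+p!}

Assume L is regular; let p be its pumping constant.
Choose w = a^p b^{p+p!}. Since p ≠ p+p!, w ∈ L; and |w| ≥ p.
Write w = xyz as guaranteed by the lemma, with |xy| ≤ p and |y| ≥ 1.
Since the first p symbols of w are all a's and |xy| ≤ p, y lies entirely in the leading a-block: y = a^k for some k with 1 ≤ k ≤ p.
Since 1 ≤ k ≤ p, k divides p!; set t = 1 + p!/k. Then xy^t z has p + (p!/k)·k = p + p! copies of a. Now the a-count equals the b-count, so i ≠ j fails. So xy^t z = a^{p+p!} b^{p+p!} ∉ L.
This contradicts the pumping lemma, so L is not regular.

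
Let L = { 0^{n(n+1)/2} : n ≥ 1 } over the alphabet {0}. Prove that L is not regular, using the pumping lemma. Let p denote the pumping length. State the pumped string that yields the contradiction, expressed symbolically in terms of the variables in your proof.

Toward a contradiction, assume L is regular with pumping length p.
Take w = 0^{p(p+1)/2} ∈ L with |w| = p(p+1)/2 ≥ p.
By the pumping lemma, w = xyz with |xy| ≤ p and |y| > 0.
Then y = 0^k for some k with 1 ≤ k ≤ p.
Pump with i = 2: xy^2z = 0^{p(p+1)/2+k}. Since 1 ≤ k ≤ p, p(p+1)/2 < p(p+1)/2+k ≤ p(p+1)/2+p < (p+1)(p+2)/2, so p(p+1)/2+k is strictly between consecutive triangular numbers. So xy^2z ∉ L.
Contradiction. Therefore L is not regular.

0^{p(p+1)/2+k}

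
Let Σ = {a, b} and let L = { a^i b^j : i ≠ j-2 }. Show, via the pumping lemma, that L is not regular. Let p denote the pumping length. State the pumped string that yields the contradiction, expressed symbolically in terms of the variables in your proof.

Toward a contradiction, assume L is regular with pumping length p.
Choose w = a^p b^{p+p!+2}. Since p ≠ (p+p!+2)-2 = p+p!, w ∈ L; and |w| ≥ p.
The pumping lemma gives a decomposition w = xyz where |xy| ≤ p and |y| ≥ 1.
Because |xy| ≤ p and w begins with p copies of a, we have y = a^k with 1 ≤ k ≤ p.
Since 1 ≤ k ≤ p, k divides p!; set t = 1 + p!/k. Then xy^t z has p + (p!/k)·k = p + p! copies of a. Now the a-count is p+p! and (b-count)-2 = (p+p!+2)-2 = p+p!, so i ≠ j-2 fails. So xy^t z = a^{p+p!} b^{p+p!+2} ∉ L.
This contradicts the pumping lemma, so L is not regular.

a^{p+p!} b^{p+p!+2}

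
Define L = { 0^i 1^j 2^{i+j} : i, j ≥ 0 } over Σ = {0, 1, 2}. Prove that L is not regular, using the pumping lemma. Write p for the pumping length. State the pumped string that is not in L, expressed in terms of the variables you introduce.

Toward a contradiction, assume L is regular with pumping length p.
Take w = 0^p 1^p 2^{2p} ∈ L (with i=j=p, i+j=2p), |w| = 4p ≥ p.
By the pumping lemma, w = xyz with |xy| ≤ p and |y| ≥ 1.
Because |xy| ≤ p and w begins with p copies of 0, we have y = 0^k with 1 ≤ k ≤ p.
Consider xy^2z = 0^{p+k} 1^p 2^{2p}. Now the 0- and 1-counts sum to 2p+k, but the 2-count is 2p ≠ 2p+k. So xy^2z ∉ L.
This contradicts the pumping lemma, so L is not regular.

0^{p+k} 1^p 2^{2p}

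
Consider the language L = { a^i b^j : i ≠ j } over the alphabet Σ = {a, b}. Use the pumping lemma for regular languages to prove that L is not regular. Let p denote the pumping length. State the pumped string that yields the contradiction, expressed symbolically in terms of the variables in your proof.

a^{p+p!} b^{p+p!}

Assume L is regular. Let p be the pumping length given by the pumping lemma.
Choose w = a^p b^{p+p!}. Since p ≠ p+p!, w ∈ L; and |w| ≥ p.
By the pumping lemma, w = xyz with |xy| ≤ p and y is nonempty.
The first p characters of w are a's, so xy (and hence y) consists only of a's. Write y = a^k, 1 ≤ k ≤ p.
Since 1 ≤ k ≤ p, k divides p!; set t = 1 + p!/k. Then xy^t z has p + (p!/k)·k = p + p! copies of a. Now the a-count equals the b-count, so i ≠ j fails. So xy^t z = a^{p+p!} b^{p+p!} ∉ L.
Contradiction. Therefore L is not regular.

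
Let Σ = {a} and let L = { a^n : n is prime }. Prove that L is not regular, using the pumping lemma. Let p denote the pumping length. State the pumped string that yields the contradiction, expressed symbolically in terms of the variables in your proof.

Assume L is regular; let p be its pumping constant.
Let q be a prime with q ≥ p+2 (infinitely many primes exist), and take w = a^q ∈ L with |w| = q ≥ p.
By the pumping lemma, w = xyz with |xy| ≤ p and |y| ≥ 1.
Then y = a^k for some k with 1 ≤ k ≤ p.
Since 1 ≤ k ≤ p, |xz| = q-k. Pump with i = q+1: |xy^{q+1}z| = (q-k)+(q+1)k = q+qk = q(1+k), which is composite (both factors ≥ 2). So xy^{q+1}z = a^{q(1+k)} ∉ L.
This is a contradiction; hence L is not regular.

a^{q(1+k)}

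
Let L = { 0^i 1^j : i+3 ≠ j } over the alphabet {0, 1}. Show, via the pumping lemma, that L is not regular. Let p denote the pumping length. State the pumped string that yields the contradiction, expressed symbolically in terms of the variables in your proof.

0^{p+p!} 1^{p+p!+3}

Assume L is regular; let p be its pumping constant.
Choose w = 0^p 1^{p+p!+3}. Since p ≠ (p+p!+3)-3 = p+p!, w ∈ L; and |w| ≥ p.
The pumping lemma gives a decomposition w = xyz where |xy| ≤ p and |y| ≥ 1.
Because |xy| ≤ p and w begins with p copies of 0, we have y = 0^k with 1 ≤ k ≤ p.
Since 1 ≤ k ≤ p, k divides p!; set t = 1 + p!/k. Then xy^t z has p + (p!/k)·k = p + p! copies of 0. Now the 0-count is p+p! and (1-count)-3 = (p+p!+3)-3 = p+p!, so i+3 ≠ j fails. So xy^t z = 0^{p+p!} 1^{p+p!+3} ∉ L.
This is a contradiction; hence L is not regular.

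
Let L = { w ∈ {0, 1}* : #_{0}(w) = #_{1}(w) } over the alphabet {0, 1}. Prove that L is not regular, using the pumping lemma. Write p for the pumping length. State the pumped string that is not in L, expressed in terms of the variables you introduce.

Assume L is regular. Let p be the pumping length given by the pumping lemma.
Choose w = 0^p 1^p ∈ L with |w| = 2p ≥ p.
Write w = xyz as guaranteed by the lemma, with |xy| ≤ p and y is nonempty.
Since the first p symbols of w are all 0's and |xy| ≤ p, y lies entirely in the leading 0-block: y = 0^k for some k with 1 ≤ k ≤ p.
Pump with i = 2: xy^2z = 0^{p+k} 1^p has p+k occurrences of 0 but only p of 1. Since k ≥ 1 the counts differ, so xy^2z ∉ L.
This contradicts the pumping lemma, so L is not regular.

0^{p+k} 1^p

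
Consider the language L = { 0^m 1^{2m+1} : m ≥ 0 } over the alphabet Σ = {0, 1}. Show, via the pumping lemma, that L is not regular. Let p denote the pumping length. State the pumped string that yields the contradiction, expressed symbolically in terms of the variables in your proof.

Assume L is regular. Let p be the pumping length given by the pumping lemma.
Choose w = 0^p 1^{2p+1}, which is in L with |w| = 3p+1 ≥ p.
By the pumping lemma, w = xyz with |xy| ≤ p and |y| > 0.
Because |xy| ≤ p and w begins with p copies of 0, we have y = 0^k with 1 ≤ k ≤ p.
Pump with i = 2: xy^2z = 0^{p+k} 1^{2p+1}. For this to lie in L we would need 2p+1 = 2(p+k)+1, which forces k = 0. But k ≥ 1, so xy^2z ∉ L.
This is a contradiction; hence L is not regular.

0^{p+k} 1^{2p+1}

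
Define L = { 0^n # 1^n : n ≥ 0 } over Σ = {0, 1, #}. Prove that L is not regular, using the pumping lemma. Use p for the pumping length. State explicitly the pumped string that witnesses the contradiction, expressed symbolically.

Assume L is regular; let p be its pumping constant.
Take w = 0^p # 1^p ∈ L with |w| = 2p+1 ≥ p.
The pumping lemma gives a decomposition w = xyz where |xy| ≤ p and |y| ≥ 1.
The first p characters of w are 0's, so xy (and hence y) consists only of 0's. Write y = 0^k, 1 ≤ k ≤ p.
Pump with i = 2: xy^2z = 0^{p+k} # 1^p, which would require p+k = p. But k ≥ 1, so xy^2z ∉ L.
Contradiction. Therefore L is not regular.

0^{p+k} # 1^p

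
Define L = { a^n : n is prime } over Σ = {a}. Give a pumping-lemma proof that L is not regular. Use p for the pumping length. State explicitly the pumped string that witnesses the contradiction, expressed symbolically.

a^{q(1+k)}

Suppose for contradiction that L is regular, and let p be the pumping length.
Let q be a prime with q ≥ p+2 (infinitely many primes exist), and take w = a^q ∈ L with |w| = q ≥ p.
By the pumping lemma, w = xyz with |xy| ≤ p and |y| > 0.
Then y = a^k for some k with 1 ≤ k ≤ p.
Since 1 ≤ k ≤ p, |xz| = q-k. Pump with i = q+1: |xy^{q+1}z| = (q-k)+(q+1)k = q+qk = q(1+k), which is composite (both factors ≥ 2). So xy^{q+1}z = a^{q(1+k)} ∉ L.
Contradiction. Therefore L is not regular.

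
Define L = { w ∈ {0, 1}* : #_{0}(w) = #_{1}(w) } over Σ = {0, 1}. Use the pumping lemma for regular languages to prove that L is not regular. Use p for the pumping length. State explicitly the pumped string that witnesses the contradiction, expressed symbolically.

Suppose for contradiction that L is regular, and let p be the pumping length.
Choose w = 0^p 1^p ∈ L with |w| = 2p ≥ p.
By the pumping lemma, w = xyz with |xy| ≤ p and |y| > 0.
The first p characters of w are 0's, so xy (and hence y) consists only of 0's. Write y = 0^k, 1 ≤ k ≤ p.
Pump with i = 2: xy^2z = 0^{p+k} 1^p has p+k occurrences of 0 but only p of 1. Since k ≥ 1 the counts differ, so xy^2z ∉ L.
Contradiction. Therefore L is not regular.

0^{p+k} 1^p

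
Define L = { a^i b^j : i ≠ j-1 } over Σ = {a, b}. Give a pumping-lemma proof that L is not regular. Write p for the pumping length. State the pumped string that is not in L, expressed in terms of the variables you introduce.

Assume L is regular; let p be its pumping constant.
Choose w = a^p b^{p+p!+1}. Since p ≠ (p+p!+1)-1 = p+p!, w ∈ L; and |w| ≥ p.
By the pumping lemma, w = xyz with |xy| ≤ p and |y| > 0.
Since the first p symbols of w are all a's and |xy| ≤ p, y lies entirely in the leading a-block: y = a^k for some k with 1 ≤ k ≤ p.
Since 1 ≤ k ≤ p, k divides p!; set t = 1 + p!/k. Then xy^t z has p + (p!/k)·k = p + p! copies of a. Now the a-count is p+p! and (b-count)-1 = (p+p!+1)-1 = p+p!, so i ≠ j-1 fails. So xy^t z = a^{p+p!} b^{p+p!+1} ∉ L.
Contradiction. Therefore L is not regular.

a^{p+p!} b^{p+p!+1}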